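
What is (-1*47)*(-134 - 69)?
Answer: 9541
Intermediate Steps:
(-1*47)*(-134 - 69) = -47*(-203) = 9541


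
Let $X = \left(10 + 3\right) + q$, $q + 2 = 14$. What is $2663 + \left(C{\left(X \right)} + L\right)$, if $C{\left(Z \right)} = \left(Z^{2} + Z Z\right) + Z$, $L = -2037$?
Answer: $1901$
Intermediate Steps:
$q = 12$ ($q = -2 + 14 = 12$)
$X = 25$ ($X = \left(10 + 3\right) + 12 = 13 + 12 = 25$)
$C{\left(Z \right)} = Z + 2 Z^{2}$ ($C{\left(Z \right)} = \left(Z^{2} + Z^{2}\right) + Z = 2 Z^{2} + Z = Z + 2 Z^{2}$)
$2663 + \left(C{\left(X \right)} + L\right) = 2663 - \left(2037 - 25 \left(1 + 2 \cdot 25\right)\right) = 2663 - \left(2037 - 25 \left(1 + 50\right)\right) = 2663 + \left(25 \cdot 51 - 2037\right) = 2663 + \left(1275 - 2037\right) = 2663 - 762 = 1901$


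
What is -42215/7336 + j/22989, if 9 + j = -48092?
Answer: -1323349571/168647304 ≈ -7.8468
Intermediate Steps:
j = -48101 (j = -9 - 48092 = -48101)
-42215/7336 + j/22989 = -42215/7336 - 48101/22989 = -1323349571/168647304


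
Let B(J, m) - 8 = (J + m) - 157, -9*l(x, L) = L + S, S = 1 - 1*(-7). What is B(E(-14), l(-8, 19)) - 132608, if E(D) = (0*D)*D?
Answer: -132760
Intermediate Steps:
S = 8 (S = 1 + 7 = 8)
l(x, L) = -8/9 - L/9 (l(x, L) = -(L + 8)/9 = -(8 + L)/9 = -8/9 - L/9)
E(D) = 0 (E(D) = 0*D = 0)
B(J, m) = -149 + J + m (B(J, m) = 8 + ((J + m) - 157) = 8 + (-157 + J + m) = -149 + J + m)
B(E(-14), l(-8, 19)) - 132608 = (-149 + 0 + (-8/9 - 1/9*19)) - 132608 = (-149 + 0 + (-8/9 - 19/9)) - 132608 = (-149 + 0 - 3) - 132608 = -152 - 132608 = -132760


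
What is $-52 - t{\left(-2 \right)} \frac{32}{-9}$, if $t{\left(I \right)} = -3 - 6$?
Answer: $-84$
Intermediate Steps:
$t{\left(I \right)} = -9$ ($t{\left(I \right)} = -3 - 6 = -9$)
$-52 - t{\left(-2 \right)} \frac{32}{-9} = -52 - - 9 \frac{32}{-9} = -52 - - 9 \cdot 32 \left(- \frac{1}{9}\right) = -52 - \left(-9\right) \left(- \frac{32}{9}\right) = -52 - 32 = -84$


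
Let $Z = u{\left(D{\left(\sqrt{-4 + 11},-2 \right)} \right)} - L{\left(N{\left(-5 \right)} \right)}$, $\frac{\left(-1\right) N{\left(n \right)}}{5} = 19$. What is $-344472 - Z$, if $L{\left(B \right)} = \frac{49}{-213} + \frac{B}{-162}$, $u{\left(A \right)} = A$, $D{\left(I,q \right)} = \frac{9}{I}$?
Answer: $- \frac{3962112845}{11502} - \frac{9 \sqrt{7}}{7} \approx -3.4448 \cdot 10^{5}$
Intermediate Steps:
$N{\left(n \right)} = -95$ ($N{\left(n \right)} = \left(-5\right) 19 = -95$)
$L{\left(B \right)} = - \frac{49}{213} - \frac{B}{162}$ ($L{\left(B \right)} = 49 \left(- \frac{1}{213}\right) + B \left(- \frac{1}{162}\right) = - \frac{49}{213} - \frac{B}{162}$)
$Z = - \frac{4099}{11502} + \frac{9 \sqrt{7}}{7}$ ($Z = \frac{9}{\sqrt{-4 + 11}} - \left(- \frac{49}{213} - - \frac{95}{162}\right) = \frac{9}{\sqrt{7}} - \left(- \frac{49}{213} + \frac{95}{162}\right) = 9 \frac{\sqrt{7}}{7} - \frac{4099}{11502} = \frac{9 \sqrt{7}}{7} - \frac{4099}{11502} = - \frac{4099}{11502} + \frac{9 \sqrt{7}}{7} \approx 3.0453$)
$-344472 - Z = -344472 - \left(- \frac{4099}{11502} + \frac{9 \sqrt{7}}{7}\right) = -344472 + \left(\frac{4099}{11502} - \frac{9 \sqrt{7}}{7}\right) = - \frac{3962112845}{11502} - \frac{9 \sqrt{7}}{7}$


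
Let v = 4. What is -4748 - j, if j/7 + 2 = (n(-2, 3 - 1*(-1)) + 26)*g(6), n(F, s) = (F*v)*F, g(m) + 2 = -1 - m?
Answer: -2088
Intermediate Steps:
g(m) = -3 - m (g(m) = -2 + (-1 - m) = -3 - m)
n(F, s) = 4*F² (n(F, s) = (F*4)*F = (4*F)*F = 4*F²)
j = -2660 (j = -14 + 7*((4*(-2)² + 26)*(-3 - 1*6)) = -14 + 7*((4*4 + 26)*(-3 - 6)) = -14 + 7*((16 + 26)*(-9)) = -14 + 7*(42*(-9)) = -14 + 7*(-378) = -14 - 2646 = -2660)
-4748 - j = -4748 - 1*(-2660) = -4748 + 2660 = -2088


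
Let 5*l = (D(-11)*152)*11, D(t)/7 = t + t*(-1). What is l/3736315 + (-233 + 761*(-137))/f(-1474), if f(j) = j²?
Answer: -52245/1086338 ≈ -0.048093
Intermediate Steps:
D(t) = 0 (D(t) = 7*(t + t*(-1)) = 7*(t - t) = 7*0 = 0)
l = 0 (l = ((0*152)*11)/5 = (0*11)/5 = (⅕)*0 = 0)
l/3736315 + (-233 + 761*(-137))/f(-1474) = 0/3736315 + (-233 + 761*(-137))/((-1474)²) = 0*(1/3736315) + (-233 - 104257)/2172676 = 0 - 104490*1/2172676 = 0 - 52245/1086338 = -52245/1086338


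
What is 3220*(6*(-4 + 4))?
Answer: 0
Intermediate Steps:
3220*(6*(-4 + 4)) = 3220*(6*0) = 3220*0 = 0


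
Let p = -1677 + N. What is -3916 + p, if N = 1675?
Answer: -3918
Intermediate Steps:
p = -2 (p = -1677 + 1675 = -2)
-3916 + p = -3916 - 2 = -3918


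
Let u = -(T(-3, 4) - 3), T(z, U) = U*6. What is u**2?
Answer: 441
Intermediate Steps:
T(z, U) = 6*U
u = -21 (u = -(6*4 - 3) = -(24 - 3) = -1*21 = -21)
u**2 = (-21)**2 = 441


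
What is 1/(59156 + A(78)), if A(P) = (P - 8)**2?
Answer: 1/64056 ≈ 1.5611e-5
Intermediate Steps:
A(P) = (-8 + P)**2
1/(59156 + A(78)) = 1/(59156 + (-8 + 78)**2) = 1/(59156 + 70**2) = 1/(59156 + 4900) = 1/64056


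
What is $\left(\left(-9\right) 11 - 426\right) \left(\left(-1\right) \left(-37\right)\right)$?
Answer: $-19425$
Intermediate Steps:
$\left(\left(-9\right) 11 - 426\right) \left(\left(-1\right) \left(-37\right)\right) = \left(-99 - 426\right) 37 = \left(-525\right) 37 = -19425$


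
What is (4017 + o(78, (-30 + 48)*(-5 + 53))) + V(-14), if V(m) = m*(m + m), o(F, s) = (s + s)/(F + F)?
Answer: 57461/13 ≈ 4420.1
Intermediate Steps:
o(F, s) = s/F (o(F, s) = (2*s)/((2*F)) = (2*s)*(1/(2*F)) = s/F)
V(m) = 2*m**2 (V(m) = m*(2*m) = 2*m**2)
(4017 + o(78, (-30 + 48)*(-5 + 53))) + V(-14) = (4017 + ((-30 + 48)*(-5 + 53))/78) + 2*(-14)**2 = (4017 + (18*48)*(1/78)) + 2*196 = (4017 + 864*(1/78)) + 392 = (4017 + 144/13) + 392 = 52365/13 + 392 = 57461/13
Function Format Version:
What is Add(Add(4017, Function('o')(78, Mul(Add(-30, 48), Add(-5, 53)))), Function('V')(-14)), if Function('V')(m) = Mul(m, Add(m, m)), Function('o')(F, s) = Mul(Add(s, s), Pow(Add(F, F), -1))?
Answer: Rational(57461, 13) ≈ 4420.1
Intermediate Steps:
Function('o')(F, s) = Mul(s, Pow(F, -1)) (Function('o')(F, s) = Mul(Mul(2, s), Pow(Mul(2, F), -1)) = Mul(Mul(2, s), Mul(Rational(1, 2), Pow(F, -1))) = Mul(s, Pow(F, -1)))
Function('V')(m) = Mul(2, Pow(m, 2)) (Function('V')(m) = Mul(m, Mul(2, m)) = Mul(2, Pow(m, 2)))
Add(Add(4017, Function('o')(78, Mul(Add(-30, 48), Add(-5, 53)))), Function('V')(-14)) = Add(Add(4017, Mul(Mul(Add(-30, 48), Add(-5, 53)), Pow(78, -1))), Mul(2, Pow(-14, 2))) = Add(Add(4017, Mul(Mul(18, 48), Rational(1, 78))), Mul(2, 196)) = Add(Add(4017, Mul(864, Rational(1, 78))), 392) = Add(Add(4017, Rational(144, 13)), 392) = Add(Rational(52365, 13), 392) = Rational(57461, 13)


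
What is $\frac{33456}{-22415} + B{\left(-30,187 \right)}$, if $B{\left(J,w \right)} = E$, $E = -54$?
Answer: $- \frac{1243866}{22415} \approx -55.493$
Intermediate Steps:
$B{\left(J,w \right)} = -54$
$\frac{33456}{-22415} + B{\left(-30,187 \right)} = \frac{33456}{-22415} - 54 = 33456 \left(- \frac{1}{22415}\right) - 54 = - \frac{33456}{22415} - 54 = - \frac{1243866}{22415}$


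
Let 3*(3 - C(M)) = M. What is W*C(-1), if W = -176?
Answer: -1760/3 ≈ -586.67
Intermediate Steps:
C(M) = 3 - M/3
W*C(-1) = -176*(3 - ⅓*(-1)) = -176*(3 + ⅓) = -176*10/3 = -1760/3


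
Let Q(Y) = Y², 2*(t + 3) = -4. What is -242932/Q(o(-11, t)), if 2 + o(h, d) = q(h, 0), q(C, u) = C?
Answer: -242932/169 ≈ -1437.5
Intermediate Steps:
t = -5 (t = -3 + (½)*(-4) = -3 - 2 = -5)
o(h, d) = -2 + h
-242932/Q(o(-11, t)) = -242932/(-2 - 11)² = -242932/((-13)²) = -242932/169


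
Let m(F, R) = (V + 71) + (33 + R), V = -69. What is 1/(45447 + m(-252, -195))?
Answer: 1/45287 ≈ 2.2081e-5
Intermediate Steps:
m(F, R) = 35 + R (m(F, R) = (-69 + 71) + (33 + R) = 2 + (33 + R) = 35 + R)
1/(45447 + m(-252, -195)) = 1/(45447 + (35 - 195)) = 1/(45447 - 160) = 1/45287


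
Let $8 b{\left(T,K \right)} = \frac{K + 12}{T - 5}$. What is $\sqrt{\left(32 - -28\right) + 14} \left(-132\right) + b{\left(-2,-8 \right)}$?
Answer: $- \frac{1}{14} - 132 \sqrt{74} \approx -1135.6$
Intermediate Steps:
$b{\left(T,K \right)} = \frac{12 + K}{8 \left(-5 + T\right)}$ ($b{\left(T,K \right)} = \frac{\left(K + 12\right) \frac{1}{T - 5}}{8} = \frac{\left(12 + K\right) \frac{1}{-5 + T}}{8} = \frac{\frac{1}{-5 + T} \left(12 + K\right)}{8} = \frac{12 + K}{8 \left(-5 + T\right)}$)
$\sqrt{\left(32 - -28\right) + 14} \left(-132\right) + b{\left(-2,-8 \right)} = \sqrt{\left(32 - -28\right) + 14} \left(-132\right) + \frac{12 - 8}{8 \left(-5 - 2\right)} = \sqrt{\left(32 + 28\right) + 14} \left(-132\right) + \frac{1}{8} \frac{1}{-7} \cdot 4 = \sqrt{60 + 14} \left(-132\right) + \frac{1}{8} \left(- \frac{1}{7}\right) 4 = \sqrt{74} \left(-132\right) - \frac{1}{14} = - 132 \sqrt{74} - \frac{1}{14} = - \frac{1}{14} - 132 \sqrt{74}$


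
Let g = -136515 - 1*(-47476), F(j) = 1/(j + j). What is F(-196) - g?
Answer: 34903287/392 ≈ 89039.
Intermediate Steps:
F(j) = 1/(2*j)
g = -89039 (g = -136515 + 47476 = -89039)
F(-196) - g = (½)/(-196) - 1*(-89039) = (½)*(-1/196) + 89039 = -1/392 + 89039 = 34903287/392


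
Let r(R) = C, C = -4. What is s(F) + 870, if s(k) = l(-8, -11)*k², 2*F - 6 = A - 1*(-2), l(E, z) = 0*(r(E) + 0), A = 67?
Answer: 870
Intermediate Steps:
r(R) = -4
l(E, z) = 0 (l(E, z) = 0*(-4 + 0) = 0*(-4) = 0)
F = 75/2 (F = 3 + (67 - 1*(-2))/2 = 3 + (67 + 2)/2 = 3 + (½)*69 = 3 + 69/2 = 75/2 ≈ 37.500)
s(k) = 0 (s(k) = 0*k² = 0)
s(F) + 870 = 0 + 870 = 870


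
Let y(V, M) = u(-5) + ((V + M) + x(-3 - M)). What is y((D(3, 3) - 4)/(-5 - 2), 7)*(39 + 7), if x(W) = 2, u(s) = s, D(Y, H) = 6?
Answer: 1196/7 ≈ 170.86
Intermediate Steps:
y(V, M) = -3 + M + V (y(V, M) = -5 + ((V + M) + 2) = -5 + ((M + V) + 2) = -5 + (2 + M + V) = -3 + M + V)
y((D(3, 3) - 4)/(-5 - 2), 7)*(39 + 7) = (-3 + 7 + (6 - 4)/(-5 - 2))*(39 + 7) = (-3 + 7 + 2/(-7))*46 = (-3 + 7 + 2*(-⅐))*46 = (-3 + 7 - 2/7)*46 = (26/7)*46 = 1196/7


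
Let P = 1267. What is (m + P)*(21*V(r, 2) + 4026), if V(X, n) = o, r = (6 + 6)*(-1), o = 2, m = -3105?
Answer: -7476984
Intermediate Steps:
r = -12 (r = 12*(-1) = -12)
V(X, n) = 2
(m + P)*(21*V(r, 2) + 4026) = (-3105 + 1267)*(21*2 + 4026) = -1838*(42 + 4026) = -1838*4068 = -7476984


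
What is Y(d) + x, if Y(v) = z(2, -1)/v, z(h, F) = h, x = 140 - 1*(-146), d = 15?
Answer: 4292/15 ≈ 286.13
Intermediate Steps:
x = 286 (x = 140 + 146 = 286)
Y(v) = 2/v
Y(d) + x = 2/15 + 286 = 4292/15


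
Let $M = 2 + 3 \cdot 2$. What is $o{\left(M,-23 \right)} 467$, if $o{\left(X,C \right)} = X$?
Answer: $3736$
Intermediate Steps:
$M = 8$ ($M = 2 + 6 = 8$)
$o{\left(M,-23 \right)} 467 = 8 \cdot 467 = 3736$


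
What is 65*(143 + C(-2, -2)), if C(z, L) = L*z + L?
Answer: 9425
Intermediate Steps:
C(z, L) = L + L*z
65*(143 + C(-2, -2)) = 65*(143 - 2*(1 - 2)) = 65*(143 - 2*(-1)) = 65*(143 + 2) = 65*145 = 9425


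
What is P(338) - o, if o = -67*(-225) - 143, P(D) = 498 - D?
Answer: -14772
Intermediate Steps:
o = 14932 (o = 15075 - 143 = 14932)
P(338) - o = (498 - 1*338) - 1*14932 = (498 - 338) - 14932 = 160 - 14932 = -14772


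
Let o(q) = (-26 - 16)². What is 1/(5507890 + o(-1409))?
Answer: 1/5509654 ≈ 1.8150e-7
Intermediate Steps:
o(q) = 1764 (o(q) = (-42)² = 1764)
1/(5507890 + o(-1409)) = 1/(5507890 + 1764) = 1/5509654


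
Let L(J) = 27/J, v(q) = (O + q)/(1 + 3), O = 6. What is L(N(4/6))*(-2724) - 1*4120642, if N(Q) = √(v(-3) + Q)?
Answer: -4120642 - 147096*√51/17 ≈ -4.1824e+6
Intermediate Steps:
v(q) = 3/2 + q/4 (v(q) = (6 + q)/(1 + 3) = (6 + q)/4 = (6 + q)*(¼) = 3/2 + q/4)
N(Q) = √(¾ + Q) (N(Q) = √((3/2 + (¼)*(-3)) + Q) = √((3/2 - ¾) + Q) = √(¾ + Q))
L(N(4/6))*(-2724) - 1*4120642 = (27/((√(3 + 4*(4/6))/2)))*(-2724) - 1*4120642 = (27/((√(3 + 4*(4*(⅙)))/2)))*(-2724) - 4120642 = (27/((√(3 + 4*(⅔))/2)))*(-2724) - 4120642 = (27/((√(3 + 8/3)/2)))*(-2724) - 4120642 = (27/((√(17/3)/2)))*(-2724) - 4120642 = (27/(((√51/3)/2)))*(-2724) - 4120642 = (27/((√51/6)))*(-2724) - 4120642 = (27*(2*√51/17))*(-2724) - 4120642 = (54*√51/17)*(-2724) - 4120642 = -147096*√51/17 - 4120642 = -4120642 - 147096*√51/17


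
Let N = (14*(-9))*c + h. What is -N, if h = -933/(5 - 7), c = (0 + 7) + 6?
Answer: 2343/2 ≈ 1171.5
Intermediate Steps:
c = 13 (c = 7 + 6 = 13)
h = 933/2 (h = -933/(-2) = -1/2*(-933) = 933/2 ≈ 466.50)
N = -2343/2 (N = (14*(-9))*13 + 933/2 = -126*13 + 933/2 = -1638 + 933/2 = -2343/2 ≈ -1171.5)
-N = -1*(-2343/2) = 2343/2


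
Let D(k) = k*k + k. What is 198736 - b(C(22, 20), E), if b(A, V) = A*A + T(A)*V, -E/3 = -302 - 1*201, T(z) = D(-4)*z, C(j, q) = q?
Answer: -163824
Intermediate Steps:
D(k) = k + k² (D(k) = k² + k = k + k²)
T(z) = 12*z (T(z) = (-4*(1 - 4))*z = (-4*(-3))*z = 12*z)
E = 1509 (E = -3*(-302 - 1*201) = -3*(-302 - 201) = -3*(-503) = 1509)
b(A, V) = A² + 12*A*V (b(A, V) = A*A + (12*A)*V = A² + 12*A*V)
198736 - b(C(22, 20), E) = 198736 - 20*(20 + 12*1509) = 198736 - 20*(20 + 18108) = 198736 - 20*18128 = 198736 - 1*362560 = 198736 - 362560 = -163824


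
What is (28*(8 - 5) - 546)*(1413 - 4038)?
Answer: 1212750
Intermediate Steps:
(28*(8 - 5) - 546)*(1413 - 4038) = (28*3 - 546)*(-2625) = (84 - 546)*(-2625) = -462*(-2625) = 1212750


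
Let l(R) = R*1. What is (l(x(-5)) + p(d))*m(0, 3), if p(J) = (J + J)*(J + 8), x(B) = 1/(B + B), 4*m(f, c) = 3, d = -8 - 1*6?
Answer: 5037/40 ≈ 125.93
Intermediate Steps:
d = -14 (d = -8 - 6 = -14)
m(f, c) = ¾ (m(f, c) = (¼)*3 = ¾)
x(B) = 1/(2*B)
p(J) = 2*J*(8 + J) (p(J) = (2*J)*(8 + J) = 2*J*(8 + J))
l(R) = R
(l(x(-5)) + p(d))*m(0, 3) = ((½)/(-5) + 2*(-14)*(8 - 14))*(¾) = ((½)*(-⅕) + 2*(-14)*(-6))*(¾) = (-⅒ + 168)*(¾) = (1679/10)*(¾) = 5037/40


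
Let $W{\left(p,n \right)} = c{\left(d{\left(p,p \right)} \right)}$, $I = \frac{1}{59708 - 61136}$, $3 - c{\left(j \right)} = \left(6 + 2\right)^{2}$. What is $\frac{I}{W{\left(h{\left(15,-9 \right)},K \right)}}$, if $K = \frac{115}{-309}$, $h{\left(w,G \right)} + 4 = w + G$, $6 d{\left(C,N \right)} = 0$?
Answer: $\frac{1}{87108} \approx 1.148 \cdot 10^{-5}$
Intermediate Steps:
$d{\left(C,N \right)} = 0$ ($d{\left(C,N \right)} = \frac{1}{6} \cdot 0 = 0$)
$h{\left(w,G \right)} = -4 + G + w$ ($h{\left(w,G \right)} = -4 + \left(w + G\right) = -4 + \left(G + w\right) = -4 + G + w$)
$K = - \frac{115}{309}$ ($K = 115 \left(- \frac{1}{309}\right) = - \frac{115}{309} \approx -0.37217$)
$c{\left(j \right)} = -61$ ($c{\left(j \right)} = 3 - \left(6 + 2\right)^{2} = 3 - 8^{2} = 3 - 64 = -61$)
$I = - \frac{1}{1428}$ ($I = \frac{1}{-1428} = - \frac{1}{1428} \approx -0.00070028$)
$W{\left(p,n \right)} = -61$
$\frac{I}{W{\left(h{\left(15,-9 \right)},K \right)}} = - \frac{1}{1428 \left(-61\right)} = \left(- \frac{1}{1428}\right) \left(- \frac{1}{61}\right) = \frac{1}{87108}$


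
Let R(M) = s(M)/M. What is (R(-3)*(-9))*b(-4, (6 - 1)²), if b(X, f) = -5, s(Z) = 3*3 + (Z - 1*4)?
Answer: -30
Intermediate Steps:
s(Z) = 5 + Z (s(Z) = 9 + (Z - 4) = 9 + (-4 + Z) = 5 + Z)
R(M) = (5 + M)/M
(R(-3)*(-9))*b(-4, (6 - 1)²) = (((5 - 3)/(-3))*(-9))*(-5) = (-⅓*2*(-9))*(-5) = -⅔*(-9)*(-5) = 6*(-5) = -30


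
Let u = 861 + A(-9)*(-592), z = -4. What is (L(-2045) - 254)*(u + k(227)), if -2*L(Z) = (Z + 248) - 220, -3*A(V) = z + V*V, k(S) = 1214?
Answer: 26059927/2 ≈ 1.3030e+7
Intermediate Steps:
A(V) = 4/3 - V²/3 (A(V) = -(-4 + V*V)/3 = -(-4 + V²)/3 = 4/3 - V²/3)
u = 48167/3 (u = 861 + (4/3 - ⅓*(-9)²)*(-592) = 861 + (4/3 - ⅓*81)*(-592) = 861 + (4/3 - 27)*(-592) = 861 - 77/3*(-592) = 861 + 45584/3 = 48167/3 ≈ 16056.)
L(Z) = -14 - Z/2 (L(Z) = -((Z + 248) - 220)/2 = -((248 + Z) - 220)/2 = -(28 + Z)/2 = -14 - Z/2)
(L(-2045) - 254)*(u + k(227)) = ((-14 - ½*(-2045)) - 254)*(48167/3 + 1214) = ((-14 + 2045/2) - 254)*(51809/3) = (2017/2 - 254)*(51809/3) = (1509/2)*(51809/3) = 26059927/2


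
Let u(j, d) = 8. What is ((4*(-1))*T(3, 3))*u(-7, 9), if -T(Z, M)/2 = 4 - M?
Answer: 64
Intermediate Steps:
T(Z, M) = -8 + 2*M (T(Z, M) = -2*(4 - M) = -8 + 2*M)
((4*(-1))*T(3, 3))*u(-7, 9) = ((4*(-1))*(-8 + 2*3))*8 = -4*(-8 + 6)*8 = -4*(-2)*8 = 8*8 = 64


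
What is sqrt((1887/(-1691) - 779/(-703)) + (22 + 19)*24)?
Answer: 16*sqrt(15046737830)/62567 ≈ 31.369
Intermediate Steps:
sqrt((1887/(-1691) - 779/(-703)) + (22 + 19)*24) = sqrt((1887*(-1/1691) - 779*(-1/703)) + 41*24) = sqrt((-1887/1691 + 41/37) + 984) = sqrt(-488/62567 + 984) = sqrt(61565440/62567) = 16*sqrt(15046737830)/62567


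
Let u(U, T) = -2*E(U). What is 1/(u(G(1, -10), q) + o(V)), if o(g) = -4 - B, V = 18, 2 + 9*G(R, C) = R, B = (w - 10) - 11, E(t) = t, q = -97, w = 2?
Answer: 9/137 ≈ 0.065693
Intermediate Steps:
B = -19 (B = (2 - 10) - 11 = -8 - 11 = -19)
G(R, C) = -2/9 + R/9
u(U, T) = -2*U
o(g) = 15 (o(g) = -4 - 1*(-19) = -4 + 19 = 15)
1/(u(G(1, -10), q) + o(V)) = 1/(-2*(-2/9 + (⅑)*1) + 15) = 1/(-2*(-2/9 + ⅑) + 15) = 1/(-2*(-⅑) + 15) = 1/(2/9 + 15) = 1/(137/9) = 9/137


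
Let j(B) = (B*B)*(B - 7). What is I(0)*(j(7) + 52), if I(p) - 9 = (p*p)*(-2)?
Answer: 468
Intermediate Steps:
j(B) = B²*(-7 + B)
I(p) = 9 - 2*p² (I(p) = 9 + (p*p)*(-2) = 9 + p²*(-2) = 9 - 2*p²)
I(0)*(j(7) + 52) = (9 - 2*0²)*(7²*(-7 + 7) + 52) = (9 - 2*0)*(49*0 + 52) = (9 + 0)*(0 + 52) = 9*52 = 468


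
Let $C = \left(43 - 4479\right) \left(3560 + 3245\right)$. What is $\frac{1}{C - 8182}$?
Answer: $- \frac{1}{30195162} \approx -3.3118 \cdot 10^{-8}$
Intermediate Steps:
$C = -30186980$ ($C = \left(-4436\right) 6805 = -30186980$)
$\frac{1}{C - 8182} = \frac{1}{-30186980 - 8182} = \frac{1}{-30195162} = - \frac{1}{30195162}$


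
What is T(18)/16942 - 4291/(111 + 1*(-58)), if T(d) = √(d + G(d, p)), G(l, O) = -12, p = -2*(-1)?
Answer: -4291/53 + √6/16942 ≈ -80.962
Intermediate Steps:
p = 2
T(d) = √(-12 + d) (T(d) = √(d - 12) = √(-12 + d))
T(18)/16942 - 4291/(111 + 1*(-58)) = √(-12 + 18)/16942 - 4291/(111 + 1*(-58)) = √6*(1/16942) - 4291/(111 - 58) = √6/16942 - 4291/53 = -4291/53 + √6/16942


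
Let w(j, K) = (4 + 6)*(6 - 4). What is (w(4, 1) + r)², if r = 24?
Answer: 1936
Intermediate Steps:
w(j, K) = 20 (w(j, K) = 10*2 = 20)
(w(4, 1) + r)² = (20 + 24)² = 44² = 1936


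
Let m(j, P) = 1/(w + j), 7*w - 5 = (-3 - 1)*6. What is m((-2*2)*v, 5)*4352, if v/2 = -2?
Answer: 30464/93 ≈ 327.57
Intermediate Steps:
v = -4 (v = 2*(-2) = -4)
w = -19/7 (w = 5/7 + ((-3 - 1)*6)/7 = 5/7 + (-4*6)/7 = 5/7 + (⅐)*(-24) = 5/7 - 24/7 = -19/7 ≈ -2.7143)
m(j, P) = 1/(-19/7 + j)
m((-2*2)*v, 5)*4352 = (7/(-19 + 7*(-2*2*(-4))))*4352 = (7/(-19 + 7*(-4*(-4))))*4352 = (7/(-19 + 7*16))*4352 = (7/(-19 + 112))*4352 = (7/93)*4352 = 30464/93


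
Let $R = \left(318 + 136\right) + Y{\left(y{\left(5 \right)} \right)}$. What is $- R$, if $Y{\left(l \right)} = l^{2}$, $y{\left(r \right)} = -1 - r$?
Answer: $-490$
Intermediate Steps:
$R = 490$ ($R = \left(318 + 136\right) + \left(-1 - 5\right)^{2} = 454 + \left(-1 - 5\right)^{2} = 454 + \left(-6\right)^{2} = 454 + 36 = 490$)
$- R = \left(-1\right) 490 = -490$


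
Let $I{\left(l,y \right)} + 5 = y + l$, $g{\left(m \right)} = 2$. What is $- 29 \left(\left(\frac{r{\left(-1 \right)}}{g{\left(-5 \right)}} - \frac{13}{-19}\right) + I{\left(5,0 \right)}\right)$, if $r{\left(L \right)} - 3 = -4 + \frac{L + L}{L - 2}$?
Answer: $- \frac{1711}{114} \approx -15.009$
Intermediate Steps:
$r{\left(L \right)} = -1 + \frac{2 L}{-2 + L}$ ($r{\left(L \right)} = 3 - \left(4 - \frac{L + L}{L - 2}\right) = 3 + \left(-4 + \frac{2 L}{-2 + L}\right) = -1 + \frac{2 L}{-2 + L}$)
$I{\left(l,y \right)} = -5 + l + y$ ($I{\left(l,y \right)} = -5 + \left(y + l\right) = -5 + \left(l + y\right) = -5 + l + y$)
$- 29 \left(\left(\frac{r{\left(-1 \right)}}{g{\left(-5 \right)}} - \frac{13}{-19}\right) + I{\left(5,0 \right)}\right) = - 29 \left(\left(\frac{\frac{1}{-2 - 1} \left(2 - 1\right)}{2} - \frac{13}{-19}\right) + \left(-5 + 5 + 0\right)\right) = - 29 \left(\left(\frac{1}{-3} \cdot 1 \cdot \frac{1}{2} - - \frac{13}{19}\right) + 0\right) = - 29 \left(\left(\left(- \frac{1}{3}\right) 1 \cdot \frac{1}{2} + \frac{13}{19}\right) + 0\right) = - 29 \left(\left(\left(- \frac{1}{3}\right) \frac{1}{2} + \frac{13}{19}\right) + 0\right) = - 29 \left(\left(- \frac{1}{6} + \frac{13}{19}\right) + 0\right) = - 29 \left(\frac{59}{114} + 0\right) = \left(-29\right) \frac{59}{114} = - \frac{1711}{114}$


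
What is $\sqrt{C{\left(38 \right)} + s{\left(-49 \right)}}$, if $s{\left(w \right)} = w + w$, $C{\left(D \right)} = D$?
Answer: $2 i \sqrt{15} \approx 7.746 i$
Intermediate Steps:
$s{\left(w \right)} = 2 w$
$\sqrt{C{\left(38 \right)} + s{\left(-49 \right)}} = \sqrt{38 + 2 \left(-49\right)} = \sqrt{38 - 98} = \sqrt{-60} = 2 i \sqrt{15}$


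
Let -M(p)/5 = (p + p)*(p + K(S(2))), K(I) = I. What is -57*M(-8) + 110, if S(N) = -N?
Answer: 45710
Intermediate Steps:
M(p) = -10*p*(-2 + p) (M(p) = -5*(p + p)*(p - 1*2) = -5*2*p*(p - 2) = -5*2*p*(-2 + p) = -10*p*(-2 + p))
-57*M(-8) + 110 = -570*(-8)*(2 - 1*(-8)) + 110 = -570*(-8)*(2 + 8) + 110 = -570*(-8)*10 + 110 = -57*(-800) + 110 = 45600 + 110 = 45710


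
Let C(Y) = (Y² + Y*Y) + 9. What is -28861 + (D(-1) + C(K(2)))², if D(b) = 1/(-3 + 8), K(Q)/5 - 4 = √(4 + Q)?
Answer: 54036591/25 + 887360*√6 ≈ 4.3350e+6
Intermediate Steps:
K(Q) = 20 + 5*√(4 + Q)
C(Y) = 9 + 2*Y² (C(Y) = (Y² + Y²) + 9 = 2*Y² + 9 = 9 + 2*Y²)
D(b) = ⅕ (D(b) = 1/5 = ⅕)
-28861 + (D(-1) + C(K(2)))² = -28861 + (⅕ + (9 + 2*(20 + 5*√(4 + 2))²))² = -28861 + (⅕ + (9 + 2*(20 + 5*√6)²))² = -28861 + (46/5 + 2*(20 + 5*√6)²)²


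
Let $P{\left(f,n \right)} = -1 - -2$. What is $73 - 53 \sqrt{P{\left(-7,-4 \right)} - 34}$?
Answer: $73 - 53 i \sqrt{33} \approx 73.0 - 304.46 i$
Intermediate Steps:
$P{\left(f,n \right)} = 1$ ($P{\left(f,n \right)} = -1 + 2 = 1$)
$73 - 53 \sqrt{P{\left(-7,-4 \right)} - 34} = 73 - 53 \sqrt{1 - 34} = 73 - 53 \sqrt{-33} = 73 - 53 i \sqrt{33}$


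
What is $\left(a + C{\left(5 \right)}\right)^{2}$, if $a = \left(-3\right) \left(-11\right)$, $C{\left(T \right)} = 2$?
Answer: $1225$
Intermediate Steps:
$a = 33$
$\left(a + C{\left(5 \right)}\right)^{2} = \left(33 + 2\right)^{2} = 35^{2} = 1225$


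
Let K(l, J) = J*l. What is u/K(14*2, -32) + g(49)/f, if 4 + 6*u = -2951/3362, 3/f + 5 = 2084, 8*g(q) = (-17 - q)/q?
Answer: -2108845169/18074112 ≈ -116.68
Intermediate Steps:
g(q) = (-17 - q)/(8*q) (g(q) = ((-17 - q)/q)/8 = (-17 - q)/(8*q))
f = 1/693 (f = 3/(-5 + 2084) = 3/2079 = 3*(1/2079) = 1/693 ≈ 0.0014430)
u = -16399/20172 (u = -⅔ + (-2951/3362)/6 = -⅔ + (-2951*1/3362)/6 = -⅔ + (⅙)*(-2951/3362) = -⅔ - 2951/20172 = -16399/20172 ≈ -0.81296)
u/K(14*2, -32) + g(49)/f = -16399/(20172*((-448*2))) + ((⅛)*(-17 - 1*49)/49)/(1/693) = -16399/(20172*((-32*28))) + ((⅛)*(1/49)*(-17 - 49))*693 = -16399/20172/(-896) + ((⅛)*(1/49)*(-66))*693 = -16399/20172*(-1/896) - 33/196*693 = 16399/18074112 - 3267/28 = -2108845169/18074112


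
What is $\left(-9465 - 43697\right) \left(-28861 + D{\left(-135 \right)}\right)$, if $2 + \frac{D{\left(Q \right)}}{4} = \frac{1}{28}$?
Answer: $\frac{10743083284}{7} \approx 1.5347 \cdot 10^{9}$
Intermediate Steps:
$D{\left(Q \right)} = - \frac{55}{7}$ ($D{\left(Q \right)} = -8 + \frac{4}{28} = -8 + 4 \cdot \frac{1}{28} = -8 + \frac{1}{7} = - \frac{55}{7}$)
$\left(-9465 - 43697\right) \left(-28861 + D{\left(-135 \right)}\right) = \left(-9465 - 43697\right) \left(-28861 - \frac{55}{7}\right) = \left(-53162\right) \left(- \frac{202082}{7}\right) = \frac{10743083284}{7}$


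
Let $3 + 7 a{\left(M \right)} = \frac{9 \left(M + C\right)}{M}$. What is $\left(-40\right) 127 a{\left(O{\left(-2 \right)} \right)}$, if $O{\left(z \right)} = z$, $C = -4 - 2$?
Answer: $- \frac{167640}{7} \approx -23949.0$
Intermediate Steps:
$C = -6$ ($C = -4 - 2 = -6$)
$a{\left(M \right)} = - \frac{3}{7} + \frac{-54 + 9 M}{7 M}$ ($a{\left(M \right)} = - \frac{3}{7} + \frac{9 \left(M - 6\right) \frac{1}{M}}{7} = - \frac{3}{7} + \frac{9 \left(-6 + M\right) \frac{1}{M}}{7} = - \frac{3}{7} + \frac{\left(-54 + 9 M\right) \frac{1}{M}}{7} = - \frac{3}{7} + \frac{\frac{1}{M} \left(-54 + 9 M\right)}{7} = - \frac{3}{7} + \frac{-54 + 9 M}{7 M}$)
$\left(-40\right) 127 a{\left(O{\left(-2 \right)} \right)} = \left(-40\right) 127 \frac{6 \left(-9 - 2\right)}{7 \left(-2\right)} = - 5080 \cdot \frac{6}{7} \left(- \frac{1}{2}\right) \left(-11\right) = \left(-5080\right) \frac{33}{7} = - \frac{167640}{7}$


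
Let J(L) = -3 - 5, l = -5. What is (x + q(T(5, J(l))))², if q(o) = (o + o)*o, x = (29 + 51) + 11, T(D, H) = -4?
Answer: 15129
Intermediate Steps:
J(L) = -8
x = 91 (x = 80 + 11 = 91)
q(o) = 2*o² (q(o) = (2*o)*o = 2*o²)
(x + q(T(5, J(l))))² = (91 + 2*(-4)²)² = (91 + 2*16)² = (91 + 32)² = 123² = 15129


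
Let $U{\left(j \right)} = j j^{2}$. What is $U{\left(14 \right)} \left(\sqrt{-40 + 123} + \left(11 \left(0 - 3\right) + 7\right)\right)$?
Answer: $-71344 + 2744 \sqrt{83} \approx -46345.0$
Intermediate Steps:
$U{\left(j \right)} = j^{3}$
$U{\left(14 \right)} \left(\sqrt{-40 + 123} + \left(11 \left(0 - 3\right) + 7\right)\right) = 14^{3} \left(\sqrt{-40 + 123} + \left(11 \left(0 - 3\right) + 7\right)\right) = 2744 \left(\sqrt{83} + \left(11 \left(0 - 3\right) + 7\right)\right) = 2744 \left(\sqrt{83} + \left(11 \left(-3\right) + 7\right)\right) = 2744 \left(\sqrt{83} + \left(-33 + 7\right)\right) = 2744 \left(\sqrt{83} - 26\right) = 2744 \left(-26 + \sqrt{83}\right) = -71344 + 2744 \sqrt{83}$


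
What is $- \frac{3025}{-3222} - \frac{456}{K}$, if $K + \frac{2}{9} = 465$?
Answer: $- \frac{569513}{13477626} \approx -0.042256$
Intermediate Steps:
$K = \frac{4183}{9}$ ($K = - \frac{2}{9} + 465 = \frac{4183}{9} \approx 464.78$)
$- \frac{3025}{-3222} - \frac{456}{K} = - \frac{3025}{-3222} - \frac{456}{\frac{4183}{9}} = \left(-3025\right) \left(- \frac{1}{3222}\right) - \frac{4104}{4183} = \frac{3025}{3222} - \frac{4104}{4183} = - \frac{569513}{13477626}$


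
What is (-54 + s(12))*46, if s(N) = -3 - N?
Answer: -3174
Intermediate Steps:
(-54 + s(12))*46 = (-54 + (-3 - 1*12))*46 = (-54 + (-3 - 12))*46 = (-54 - 15)*46 = -69*46 = -3174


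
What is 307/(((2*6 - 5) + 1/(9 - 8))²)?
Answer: 307/64 ≈ 4.7969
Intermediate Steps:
307/(((2*6 - 5) + 1/(9 - 8))²) = 307/(((12 - 5) + 1/1)²) = 307/((7 + 1)²) = 307/(8²) = 307/64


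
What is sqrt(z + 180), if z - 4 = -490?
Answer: 3*I*sqrt(34) ≈ 17.493*I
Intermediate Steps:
z = -486 (z = 4 - 490 = -486)
sqrt(z + 180) = sqrt(-486 + 180) = sqrt(-306) = 3*I*sqrt(34)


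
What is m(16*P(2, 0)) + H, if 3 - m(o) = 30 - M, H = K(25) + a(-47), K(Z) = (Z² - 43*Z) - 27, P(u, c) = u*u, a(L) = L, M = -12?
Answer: -563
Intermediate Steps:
P(u, c) = u²
K(Z) = -27 + Z² - 43*Z
H = -524 (H = (-27 + 25² - 43*25) - 47 = (-27 + 625 - 1075) - 47 = -477 - 47 = -524)
m(o) = -39 (m(o) = 3 - (30 - 1*(-12)) = 3 - (30 + 12) = 3 - 1*42 = 3 - 42 = -39)
m(16*P(2, 0)) + H = -39 - 524 = -563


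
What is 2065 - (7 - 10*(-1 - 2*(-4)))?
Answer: 2128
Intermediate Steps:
2065 - (7 - 10*(-1 - 2*(-4))) = 2065 - (7 - 10*(-1 + 8)) = 2065 - (7 - 10*7) = 2065 - (7 - 70) = 2065 - 1*(-63) = 2065 + 63 = 2128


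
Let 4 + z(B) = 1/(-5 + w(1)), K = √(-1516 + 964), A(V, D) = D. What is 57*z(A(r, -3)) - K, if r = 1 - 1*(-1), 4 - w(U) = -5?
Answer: -855/4 - 2*I*√138 ≈ -213.75 - 23.495*I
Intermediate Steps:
w(U) = 9 (w(U) = 4 - 1*(-5) = 4 + 5 = 9)
r = 2 (r = 1 + 1 = 2)
K = 2*I*√138 (K = √(-552) = 2*I*√138 ≈ 23.495*I)
z(B) = -15/4 (z(B) = -4 + 1/(-5 + 9) = -4 + 1/4 = -4 + ¼ = -15/4)
57*z(A(r, -3)) - K = 57*(-15/4) - 2*I*√138 = -855/4 - 2*I*√138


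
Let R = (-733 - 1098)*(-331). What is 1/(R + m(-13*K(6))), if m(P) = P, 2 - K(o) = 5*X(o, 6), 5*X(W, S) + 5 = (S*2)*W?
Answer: 1/606906 ≈ 1.6477e-6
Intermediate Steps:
X(W, S) = -1 + 2*S*W/5 (X(W, S) = -1 + ((S*2)*W)/5 = -1 + ((2*S)*W)/5 = -1 + (2*S*W)/5 = -1 + 2*S*W/5)
K(o) = 7 - 12*o (K(o) = 2 - 5*(-1 + (⅖)*6*o) = 2 - 5*(-1 + 12*o/5) = 2 - (-5 + 12*o) = 2 + (5 - 12*o) = 7 - 12*o)
R = 606061 (R = -1831*(-331) = 606061)
1/(R + m(-13*K(6))) = 1/(606061 - 13*(7 - 12*6)) = 1/(606061 - 13*(7 - 72)) = 1/(606061 - 13*(-65)) = 1/(606061 + 845) = 1/606906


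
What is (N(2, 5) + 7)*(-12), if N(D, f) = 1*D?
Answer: -108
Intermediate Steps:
N(D, f) = D
(N(2, 5) + 7)*(-12) = (2 + 7)*(-12) = 9*(-12) = -108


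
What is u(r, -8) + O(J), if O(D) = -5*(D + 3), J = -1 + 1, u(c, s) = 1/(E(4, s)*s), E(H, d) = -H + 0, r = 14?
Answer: -479/32 ≈ -14.969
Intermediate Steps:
E(H, d) = -H
u(c, s) = -1/(4*s) (u(c, s) = 1/((-1*4)*s) = 1/(-4*s) = -1/(4*s))
J = 0
O(D) = -15 - 5*D (O(D) = -5*(3 + D) = -15 - 5*D)
u(r, -8) + O(J) = -¼/(-8) + (-15 - 5*0) = -¼*(-⅛) + (-15 + 0) = 1/32 - 15 = -479/32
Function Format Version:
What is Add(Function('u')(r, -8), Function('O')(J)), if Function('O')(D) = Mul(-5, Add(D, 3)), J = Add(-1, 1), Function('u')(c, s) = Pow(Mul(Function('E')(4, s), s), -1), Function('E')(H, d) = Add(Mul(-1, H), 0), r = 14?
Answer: Rational(-479, 32) ≈ -14.969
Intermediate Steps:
Function('E')(H, d) = Mul(-1, H)
Function('u')(c, s) = Mul(Rational(-1, 4), Pow(s, -1)) (Function('u')(c, s) = Pow(Mul(Mul(-1, 4), s), -1) = Pow(Mul(-4, s), -1) = Mul(Rational(-1, 4), Pow(s, -1)))
J = 0
Function('O')(D) = Add(-15, Mul(-5, D)) (Function('O')(D) = Mul(-5, Add(3, D)) = Add(-15, Mul(-5, D)))
Add(Function('u')(r, -8), Function('O')(J)) = Add(Mul(Rational(-1, 4), Pow(-8, -1)), Add(-15, Mul(-5, 0))) = Add(Mul(Rational(-1, 4), Rational(-1, 8)), Add(-15, 0)) = Add(Rational(1, 32), -15) = Rational(-479, 32)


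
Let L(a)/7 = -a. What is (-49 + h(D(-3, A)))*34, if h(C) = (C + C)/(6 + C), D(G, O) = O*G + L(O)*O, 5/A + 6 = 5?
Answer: -122842/77 ≈ -1595.4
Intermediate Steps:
A = -5 (A = 5/(-6 + 5) = 5/(-1) = 5*(-1) = -5)
L(a) = -7*a (L(a) = 7*(-a) = -7*a)
D(G, O) = -7*O² + G*O (D(G, O) = O*G + (-7*O)*O = G*O - 7*O² = -7*O² + G*O)
h(C) = 2*C/(6 + C) (h(C) = (2*C)/(6 + C) = 2*C/(6 + C))
(-49 + h(D(-3, A)))*34 = (-49 + 2*(-5*(-3 - 7*(-5)))/(6 - 5*(-3 - 7*(-5))))*34 = (-49 + 2*(-5*(-3 + 35))/(6 - 5*(-3 + 35)))*34 = (-49 + 2*(-5*32)/(6 - 5*32))*34 = (-49 + 2*(-160)/(6 - 160))*34 = (-49 + 2*(-160)/(-154))*34 = (-49 + 2*(-160)*(-1/154))*34 = (-49 + 160/77)*34 = -3613/77*34 = -122842/77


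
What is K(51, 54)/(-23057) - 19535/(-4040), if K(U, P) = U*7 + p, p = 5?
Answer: 89791203/18630056 ≈ 4.8197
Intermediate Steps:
K(U, P) = 5 + 7*U (K(U, P) = U*7 + 5 = 7*U + 5 = 5 + 7*U)
K(51, 54)/(-23057) - 19535/(-4040) = (5 + 7*51)/(-23057) - 19535/(-4040) = (5 + 357)*(-1/23057) - 19535*(-1/4040) = 362*(-1/23057) + 3907/808 = -362/23057 + 3907/808 = 89791203/18630056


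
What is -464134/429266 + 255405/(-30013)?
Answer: -61783368236/6441780229 ≈ -9.5910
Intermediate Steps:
-464134/429266 + 255405/(-30013) = -464134*1/429266 + 255405*(-1/30013) = -232067/214633 - 255405/30013 = -61783368236/6441780229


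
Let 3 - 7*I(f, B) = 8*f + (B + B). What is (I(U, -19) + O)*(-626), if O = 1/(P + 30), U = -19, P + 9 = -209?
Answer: -11354701/658 ≈ -17256.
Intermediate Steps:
P = -218 (P = -9 - 209 = -218)
O = -1/188 (O = 1/(-218 + 30) = 1/(-188) = -1/188 ≈ -0.0053191)
I(f, B) = 3/7 - 8*f/7 - 2*B/7 (I(f, B) = 3/7 - (8*f + (B + B))/7 = 3/7 - (8*f + 2*B)/7 = 3/7 - (2*B + 8*f)/7 = 3/7 + (-8*f/7 - 2*B/7) = 3/7 - 8*f/7 - 2*B/7)
(I(U, -19) + O)*(-626) = ((3/7 - 8/7*(-19) - 2/7*(-19)) - 1/188)*(-626) = ((3/7 + 152/7 + 38/7) - 1/188)*(-626) = (193/7 - 1/188)*(-626) = (36277/1316)*(-626) = -11354701/658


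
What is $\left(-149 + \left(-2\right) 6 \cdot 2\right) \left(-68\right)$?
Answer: $11764$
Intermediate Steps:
$\left(-149 + \left(-2\right) 6 \cdot 2\right) \left(-68\right) = \left(-149 - 24\right) \left(-68\right) = \left(-173\right) \left(-68\right) = 11764$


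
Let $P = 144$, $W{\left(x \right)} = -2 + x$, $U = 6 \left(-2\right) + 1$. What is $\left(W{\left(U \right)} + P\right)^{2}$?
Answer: $17161$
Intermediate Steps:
$U = -11$ ($U = -12 + 1 = -11$)
$\left(W{\left(U \right)} + P\right)^{2} = \left(\left(-2 - 11\right) + 144\right)^{2} = \left(-13 + 144\right)^{2} = 131^{2} = 17161$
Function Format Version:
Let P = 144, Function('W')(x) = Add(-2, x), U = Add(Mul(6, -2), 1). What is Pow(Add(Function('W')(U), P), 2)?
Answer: 17161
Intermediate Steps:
U = -11 (U = Add(-12, 1) = -11)
Pow(Add(Function('W')(U), P), 2) = Pow(Add(Add(-2, -11), 144), 2) = Pow(Add(-13, 144), 2) = Pow(131, 2) = 17161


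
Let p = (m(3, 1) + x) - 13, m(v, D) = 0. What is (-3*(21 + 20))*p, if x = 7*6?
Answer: -3567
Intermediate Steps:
x = 42
p = 29 (p = (0 + 42) - 13 = 42 - 13 = 29)
(-3*(21 + 20))*p = -3*(21 + 20)*29 = -3*41*29 = -123*29 = -3567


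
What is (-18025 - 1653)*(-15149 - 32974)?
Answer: 946964394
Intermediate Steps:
(-18025 - 1653)*(-15149 - 32974) = -19678*(-48123) = 946964394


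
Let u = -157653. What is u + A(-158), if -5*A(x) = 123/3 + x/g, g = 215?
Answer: -169485632/1075 ≈ -1.5766e+5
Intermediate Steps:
A(x) = -41/5 - x/1075 (A(x) = -(123/3 + x/215)/5 = -(123*(⅓) + x*(1/215))/5 = -(41 + x/215)/5 = -41/5 - x/1075)
u + A(-158) = -157653 + (-41/5 - 1/1075*(-158)) = -157653 + (-41/5 + 158/1075) = -157653 - 8657/1075 = -169485632/1075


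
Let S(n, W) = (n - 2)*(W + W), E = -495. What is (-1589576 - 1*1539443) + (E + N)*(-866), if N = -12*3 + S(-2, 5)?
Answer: -2634533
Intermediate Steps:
S(n, W) = 2*W*(-2 + n) (S(n, W) = (-2 + n)*(2*W) = 2*W*(-2 + n))
N = -76 (N = -12*3 + 2*5*(-2 - 2) = -36 + 2*5*(-4) = -36 - 40 = -76)
(-1589576 - 1*1539443) + (E + N)*(-866) = (-1589576 - 1*1539443) + (-495 - 76)*(-866) = (-1589576 - 1539443) - 571*(-866) = -3129019 + 494486 = -2634533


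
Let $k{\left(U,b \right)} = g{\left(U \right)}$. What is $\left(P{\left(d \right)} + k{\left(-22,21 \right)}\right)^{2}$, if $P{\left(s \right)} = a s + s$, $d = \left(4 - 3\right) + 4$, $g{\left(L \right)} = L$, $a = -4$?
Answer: $1369$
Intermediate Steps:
$d = 5$ ($d = 1 + 4 = 5$)
$P{\left(s \right)} = - 3 s$ ($P{\left(s \right)} = - 4 s + s = - 3 s$)
$k{\left(U,b \right)} = U$
$\left(P{\left(d \right)} + k{\left(-22,21 \right)}\right)^{2} = \left(\left(-3\right) 5 - 22\right)^{2} = \left(-15 - 22\right)^{2} = \left(-37\right)^{2} = 1369$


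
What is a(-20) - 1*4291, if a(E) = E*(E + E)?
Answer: -3491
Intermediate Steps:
a(E) = 2*E**2 (a(E) = E*(2*E) = 2*E**2)
a(-20) - 1*4291 = 2*(-20)**2 - 1*4291 = 2*400 - 4291 = 800 - 4291 = -3491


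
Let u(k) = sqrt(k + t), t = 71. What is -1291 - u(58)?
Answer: -1291 - sqrt(129) ≈ -1302.4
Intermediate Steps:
u(k) = sqrt(71 + k) (u(k) = sqrt(k + 71) = sqrt(71 + k))
-1291 - u(58) = -1291 - sqrt(71 + 58) = -1291 - sqrt(129)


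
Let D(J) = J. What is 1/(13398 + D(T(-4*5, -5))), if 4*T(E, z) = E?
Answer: 1/13393 ≈ 7.4666e-5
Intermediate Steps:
T(E, z) = E/4
1/(13398 + D(T(-4*5, -5))) = 1/(13398 + (-4*5)/4) = 1/(13398 + (¼)*(-20)) = 1/(13398 - 5) = 1/13393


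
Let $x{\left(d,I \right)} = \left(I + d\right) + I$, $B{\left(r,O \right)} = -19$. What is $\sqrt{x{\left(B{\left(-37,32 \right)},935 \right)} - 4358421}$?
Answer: $i \sqrt{4356570} \approx 2087.2 i$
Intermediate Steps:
$x{\left(d,I \right)} = d + 2 I$
$\sqrt{x{\left(B{\left(-37,32 \right)},935 \right)} - 4358421} = \sqrt{\left(-19 + 2 \cdot 935\right) - 4358421} = \sqrt{\left(-19 + 1870\right) - 4358421} = \sqrt{1851 - 4358421} = \sqrt{-4356570} = i \sqrt{4356570}$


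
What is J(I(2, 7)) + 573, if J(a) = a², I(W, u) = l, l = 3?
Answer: 582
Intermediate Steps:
I(W, u) = 3
J(I(2, 7)) + 573 = 3² + 573 = 9 + 573 = 582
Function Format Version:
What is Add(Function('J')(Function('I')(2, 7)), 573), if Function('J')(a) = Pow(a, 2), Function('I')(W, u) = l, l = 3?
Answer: 582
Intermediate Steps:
Function('I')(W, u) = 3
Add(Function('J')(Function('I')(2, 7)), 573) = Add(Pow(3, 2), 573) = Add(9, 573) = 582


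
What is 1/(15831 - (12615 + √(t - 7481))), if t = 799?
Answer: 1608/5174669 + I*√6682/10349338 ≈ 0.00031074 + 7.8984e-6*I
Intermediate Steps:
1/(15831 - (12615 + √(t - 7481))) = 1/(15831 - (12615 + √(799 - 7481))) = 1/(15831 - (12615 + √(-6682))) = 1/(15831 - (12615 + I*√6682)) = 1/(15831 + (-12615 - I*√6682)) = 1/(3216 - I*√6682)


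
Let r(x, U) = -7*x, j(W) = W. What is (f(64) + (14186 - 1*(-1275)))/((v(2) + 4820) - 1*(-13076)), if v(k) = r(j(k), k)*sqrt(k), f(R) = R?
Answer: 34729425/40033303 + 108675*sqrt(2)/160133212 ≈ 0.86847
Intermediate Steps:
v(k) = -7*k**(3/2) (v(k) = (-7*k)*sqrt(k) = -7*k**(3/2))
(f(64) + (14186 - 1*(-1275)))/((v(2) + 4820) - 1*(-13076)) = (64 + (14186 - 1*(-1275)))/((-14*sqrt(2) + 4820) - 1*(-13076)) = (64 + (14186 + 1275))/((-14*sqrt(2) + 4820) + 13076) = (64 + 15461)/((-14*sqrt(2) + 4820) + 13076) = 15525/((4820 - 14*sqrt(2)) + 13076) = 15525/(17896 - 14*sqrt(2))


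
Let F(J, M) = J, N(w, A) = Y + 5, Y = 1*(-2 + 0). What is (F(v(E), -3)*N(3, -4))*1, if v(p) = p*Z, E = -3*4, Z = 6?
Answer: -216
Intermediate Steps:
E = -12
Y = -2 (Y = 1*(-2) = -2)
v(p) = 6*p (v(p) = p*6 = 6*p)
N(w, A) = 3 (N(w, A) = -2 + 5 = 3)
(F(v(E), -3)*N(3, -4))*1 = ((6*(-12))*3)*1 = -72*3*1 = -216*1 = -216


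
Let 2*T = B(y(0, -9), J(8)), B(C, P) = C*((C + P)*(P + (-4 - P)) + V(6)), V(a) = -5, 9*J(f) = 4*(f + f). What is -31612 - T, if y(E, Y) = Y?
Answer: -63201/2 ≈ -31601.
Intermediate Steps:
J(f) = 8*f/9 (J(f) = (4*(f + f))/9 = (4*(2*f))/9 = (8*f)/9 = 8*f/9)
B(C, P) = C*(-5 - 4*C - 4*P) (B(C, P) = C*((C + P)*(P + (-4 - P)) - 5) = C*((C + P)*(-4) - 5) = C*((-4*C - 4*P) - 5) = C*(-5 - 4*C - 4*P))
T = -23/2 (T = (-1*(-9)*(5 + 4*(-9) + 4*((8/9)*8)))/2 = (-1*(-9)*(5 - 36 + 4*(64/9)))/2 = (-1*(-9)*(5 - 36 + 256/9))/2 = (-1*(-9)*(-23/9))/2 = (½)*(-23) = -23/2 ≈ -11.500)
-31612 - T = -31612 - 1*(-23/2) = -31612 + 23/2 = -63201/2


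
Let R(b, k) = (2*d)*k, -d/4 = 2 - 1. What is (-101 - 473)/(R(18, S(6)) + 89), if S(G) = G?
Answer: -14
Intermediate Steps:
d = -4 (d = -4*(2 - 1) = -4*1 = -4)
R(b, k) = -8*k (R(b, k) = (2*(-4))*k = -8*k)
(-101 - 473)/(R(18, S(6)) + 89) = (-101 - 473)/(-8*6 + 89) = -574/(-48 + 89) = -574/41 = -574*1/41 = -14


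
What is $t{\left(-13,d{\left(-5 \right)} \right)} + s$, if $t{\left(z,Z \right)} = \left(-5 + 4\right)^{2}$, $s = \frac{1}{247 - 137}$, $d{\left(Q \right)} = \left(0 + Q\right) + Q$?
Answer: $\frac{111}{110} \approx 1.0091$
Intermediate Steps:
$d{\left(Q \right)} = 2 Q$ ($d{\left(Q \right)} = Q + Q = 2 Q$)
$s = \frac{1}{110} \approx 0.0090909$
$t{\left(z,Z \right)} = 1$ ($t{\left(z,Z \right)} = \left(-1\right)^{2} = 1$)
$t{\left(-13,d{\left(-5 \right)} \right)} + s = 1 + \frac{1}{110} = \frac{111}{110}$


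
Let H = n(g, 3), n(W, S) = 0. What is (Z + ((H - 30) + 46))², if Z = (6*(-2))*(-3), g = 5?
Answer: 2704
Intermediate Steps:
H = 0
Z = 36 (Z = -12*(-3) = 36)
(Z + ((H - 30) + 46))² = (36 + ((0 - 30) + 46))² = (36 + (-30 + 46))² = (36 + 16)² = 52² = 2704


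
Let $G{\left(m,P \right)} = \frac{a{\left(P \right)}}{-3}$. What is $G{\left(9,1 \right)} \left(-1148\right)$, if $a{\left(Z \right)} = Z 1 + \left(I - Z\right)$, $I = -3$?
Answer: $-1148$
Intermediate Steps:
$a{\left(Z \right)} = -3$ ($a{\left(Z \right)} = Z 1 - \left(3 + Z\right) = Z - \left(3 + Z\right) = -3$)
$G{\left(m,P \right)} = 1$ ($G{\left(m,P \right)} = - \frac{3}{-3} = \left(-3\right) \left(- \frac{1}{3}\right) = 1$)
$G{\left(9,1 \right)} \left(-1148\right) = 1 \left(-1148\right) = -1148$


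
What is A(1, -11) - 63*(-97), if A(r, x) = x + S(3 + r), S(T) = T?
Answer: 6104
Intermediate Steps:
A(r, x) = 3 + r + x (A(r, x) = x + (3 + r) = 3 + r + x)
A(1, -11) - 63*(-97) = (3 + 1 - 11) - 63*(-97) = -7 + 6111 = 6104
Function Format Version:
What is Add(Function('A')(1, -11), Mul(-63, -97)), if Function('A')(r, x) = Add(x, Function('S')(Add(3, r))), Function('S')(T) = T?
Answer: 6104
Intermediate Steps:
Function('A')(r, x) = Add(3, r, x) (Function('A')(r, x) = Add(x, Add(3, r)) = Add(3, r, x))
Add(Function('A')(1, -11), Mul(-63, -97)) = Add(Add(3, 1, -11), Mul(-63, -97)) = Add(-7, 6111) = 6104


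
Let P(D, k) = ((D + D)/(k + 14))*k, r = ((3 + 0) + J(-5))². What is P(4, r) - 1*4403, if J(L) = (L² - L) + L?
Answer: -250523/57 ≈ -4395.1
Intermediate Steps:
J(L) = L²
r = 784 (r = ((3 + 0) + (-5)²)² = (3 + 25)² = 28² = 784)
P(D, k) = 2*D*k/(14 + k) (P(D, k) = ((2*D)/(14 + k))*k = (2*D/(14 + k))*k = 2*D*k/(14 + k))
P(4, r) - 1*4403 = 2*4*784/(14 + 784) - 1*4403 = 2*4*784/798 - 4403 = 2*4*784*(1/798) - 4403 = 448/57 - 4403 = -250523/57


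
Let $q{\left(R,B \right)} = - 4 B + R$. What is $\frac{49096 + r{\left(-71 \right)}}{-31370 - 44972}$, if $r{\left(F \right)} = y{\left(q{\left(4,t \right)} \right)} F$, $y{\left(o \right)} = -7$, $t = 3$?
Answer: $- \frac{49593}{76342} \approx -0.64962$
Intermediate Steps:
$q{\left(R,B \right)} = R - 4 B$
$r{\left(F \right)} = - 7 F$
$\frac{49096 + r{\left(-71 \right)}}{-31370 - 44972} = \frac{49096 - -497}{-31370 - 44972} = \frac{49096 + 497}{-76342} = 49593 \left(- \frac{1}{76342}\right) = - \frac{49593}{76342}$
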